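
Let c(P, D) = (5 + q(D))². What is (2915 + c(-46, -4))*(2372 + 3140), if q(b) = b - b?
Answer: 16205280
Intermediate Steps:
q(b) = 0
c(P, D) = 25 (c(P, D) = (5 + 0)² = 5² = 25)
(2915 + c(-46, -4))*(2372 + 3140) = (2915 + 25)*(2372 + 3140) = 2940*5512 = 16205280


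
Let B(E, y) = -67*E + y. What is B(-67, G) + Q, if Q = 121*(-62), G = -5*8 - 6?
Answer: -3059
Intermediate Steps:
G = -46 (G = -40 - 6 = -46)
Q = -7502
B(E, y) = y - 67*E
B(-67, G) + Q = (-46 - 67*(-67)) - 7502 = (-46 + 4489) - 7502 = 4443 - 7502 = -3059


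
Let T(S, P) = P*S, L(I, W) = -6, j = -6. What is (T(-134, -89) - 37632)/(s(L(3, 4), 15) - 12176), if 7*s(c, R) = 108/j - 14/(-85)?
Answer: 7647535/3623118 ≈ 2.1108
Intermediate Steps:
s(c, R) = -1516/595 (s(c, R) = (108/(-6) - 14/(-85))/7 = (108*(-⅙) - 14*(-1/85))/7 = (-18 + 14/85)/7 = (⅐)*(-1516/85) = -1516/595)
(T(-134, -89) - 37632)/(s(L(3, 4), 15) - 12176) = (-89*(-134) - 37632)/(-1516/595 - 12176) = (11926 - 37632)/(-7246236/595) = -25706*(-595/7246236) = 7647535/3623118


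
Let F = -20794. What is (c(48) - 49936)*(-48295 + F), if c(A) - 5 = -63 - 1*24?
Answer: 3455693602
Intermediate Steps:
c(A) = -82 (c(A) = 5 + (-63 - 1*24) = 5 + (-63 - 24) = 5 - 87 = -82)
(c(48) - 49936)*(-48295 + F) = (-82 - 49936)*(-48295 - 20794) = -50018*(-69089) = 3455693602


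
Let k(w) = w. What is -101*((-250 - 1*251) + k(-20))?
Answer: 52621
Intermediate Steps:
-101*((-250 - 1*251) + k(-20)) = -101*((-250 - 1*251) - 20) = -101*((-250 - 251) - 20) = -101*(-501 - 20) = -101*(-521) = 52621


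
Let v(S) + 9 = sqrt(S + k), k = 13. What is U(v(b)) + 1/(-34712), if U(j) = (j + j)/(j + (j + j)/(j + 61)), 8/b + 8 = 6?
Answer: 3818263/1978584 ≈ 1.9298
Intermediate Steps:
b = -4 (b = 8/(-8 + 6) = 8/(-2) = 8*(-1/2) = -4)
v(S) = -9 + sqrt(13 + S) (v(S) = -9 + sqrt(S + 13) = -9 + sqrt(13 + S))
U(j) = 2*j/(j + 2*j/(61 + j)) (U(j) = (2*j)/(j + (2*j)/(61 + j)) = (2*j)/(j + 2*j/(61 + j)) = 2*j/(j + 2*j/(61 + j)))
U(v(b)) + 1/(-34712) = 2*(61 + (-9 + sqrt(13 - 4)))/(63 + (-9 + sqrt(13 - 4))) + 1/(-34712) = 2*(61 + (-9 + sqrt(9)))/(63 + (-9 + sqrt(9))) - 1/34712 = 2*(61 + (-9 + 3))/(63 + (-9 + 3)) - 1/34712 = 2*(61 - 6)/(63 - 6) - 1/34712 = 2*55/57 - 1/34712 = 2*(1/57)*55 - 1/34712 = 110/57 - 1/34712 = 3818263/1978584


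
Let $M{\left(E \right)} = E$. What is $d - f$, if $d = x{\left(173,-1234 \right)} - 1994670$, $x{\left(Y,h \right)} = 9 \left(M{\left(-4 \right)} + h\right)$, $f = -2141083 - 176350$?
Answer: $311621$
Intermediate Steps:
$f = -2317433$ ($f = -2141083 - 176350 = -2317433$)
$x{\left(Y,h \right)} = -36 + 9 h$ ($x{\left(Y,h \right)} = 9 \left(-4 + h\right) = -36 + 9 h$)
$d = -2005812$ ($d = \left(-36 + 9 \left(-1234\right)\right) - 1994670 = \left(-36 - 11106\right) - 1994670 = -11142 - 1994670 = -2005812$)
$d - f = -2005812 - -2317433 = -2005812 + 2317433 = 311621$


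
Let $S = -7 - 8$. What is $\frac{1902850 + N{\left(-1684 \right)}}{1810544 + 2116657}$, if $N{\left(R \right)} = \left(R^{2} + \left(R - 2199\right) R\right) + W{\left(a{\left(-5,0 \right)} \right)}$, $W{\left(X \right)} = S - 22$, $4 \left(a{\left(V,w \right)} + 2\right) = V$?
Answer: $\frac{11277641}{3927201} \approx 2.8717$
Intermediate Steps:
$a{\left(V,w \right)} = -2 + \frac{V}{4}$
$S = -15$
$W{\left(X \right)} = -37$ ($W{\left(X \right)} = -15 - 22 = -37$)
$N{\left(R \right)} = -37 + R^{2} + R \left(-2199 + R\right)$ ($N{\left(R \right)} = \left(R^{2} + \left(R - 2199\right) R\right) - 37 = \left(R^{2} + \left(-2199 + R\right) R\right) - 37 = \left(R^{2} + R \left(-2199 + R\right)\right) - 37 = -37 + R^{2} + R \left(-2199 + R\right)$)
$\frac{1902850 + N{\left(-1684 \right)}}{1810544 + 2116657} = \frac{1902850 - \left(-3703079 - 5671712\right)}{1810544 + 2116657} = \frac{1902850 + \left(-37 + 3703116 + 2 \cdot 2835856\right)}{3927201} = \left(1902850 + \left(-37 + 3703116 + 5671712\right)\right) \frac{1}{3927201} = \left(1902850 + 9374791\right) \frac{1}{3927201} = 11277641 \cdot \frac{1}{3927201} = \frac{11277641}{3927201}$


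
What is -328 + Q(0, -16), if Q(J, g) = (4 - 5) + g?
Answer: -345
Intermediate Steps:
Q(J, g) = -1 + g
-328 + Q(0, -16) = -328 + (-1 - 16) = -328 - 17 = -345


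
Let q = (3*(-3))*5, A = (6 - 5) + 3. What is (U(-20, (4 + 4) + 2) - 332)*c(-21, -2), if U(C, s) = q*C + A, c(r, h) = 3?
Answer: 1716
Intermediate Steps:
A = 4 (A = 1 + 3 = 4)
q = -45 (q = -9*5 = -45)
U(C, s) = 4 - 45*C (U(C, s) = -45*C + 4 = 4 - 45*C)
(U(-20, (4 + 4) + 2) - 332)*c(-21, -2) = ((4 - 45*(-20)) - 332)*3 = ((4 + 900) - 332)*3 = (904 - 332)*3 = 572*3 = 1716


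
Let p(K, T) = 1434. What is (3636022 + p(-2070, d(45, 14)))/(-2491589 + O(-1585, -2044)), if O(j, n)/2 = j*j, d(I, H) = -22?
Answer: 3637456/2532861 ≈ 1.4361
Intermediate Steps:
O(j, n) = 2*j² (O(j, n) = 2*(j*j) = 2*j²)
(3636022 + p(-2070, d(45, 14)))/(-2491589 + O(-1585, -2044)) = (3636022 + 1434)/(-2491589 + 2*(-1585)²) = 3637456/(-2491589 + 2*2512225) = 3637456/(-2491589 + 5024450) = 3637456/2532861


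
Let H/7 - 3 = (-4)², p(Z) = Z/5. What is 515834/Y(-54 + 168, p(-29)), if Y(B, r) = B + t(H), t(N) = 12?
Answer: 257917/63 ≈ 4093.9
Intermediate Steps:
p(Z) = Z/5 (p(Z) = Z*(⅕) = Z/5)
H = 133 (H = 21 + 7*(-4)² = 21 + 7*16 = 21 + 112 = 133)
Y(B, r) = 12 + B (Y(B, r) = B + 12 = 12 + B)
515834/Y(-54 + 168, p(-29)) = 515834/(12 + (-54 + 168)) = 515834/(12 + 114) = 515834/126 = 515834*(1/126) = 257917/63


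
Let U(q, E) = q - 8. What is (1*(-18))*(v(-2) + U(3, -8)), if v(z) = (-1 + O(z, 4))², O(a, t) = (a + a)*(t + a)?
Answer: -1368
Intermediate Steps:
O(a, t) = 2*a*(a + t) (O(a, t) = (2*a)*(a + t) = 2*a*(a + t))
U(q, E) = -8 + q
v(z) = (-1 + 2*z*(4 + z))² (v(z) = (-1 + 2*z*(z + 4))² = (-1 + 2*z*(4 + z))²)
(1*(-18))*(v(-2) + U(3, -8)) = (1*(-18))*((-1 + 2*(-2)*(4 - 2))² + (-8 + 3)) = -18*((-1 + 2*(-2)*2)² - 5) = -18*((-1 - 8)² - 5) = -18*((-9)² - 5) = -18*(81 - 5) = -18*76 = -1368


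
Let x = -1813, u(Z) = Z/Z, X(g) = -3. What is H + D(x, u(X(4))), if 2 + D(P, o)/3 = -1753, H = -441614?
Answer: -446879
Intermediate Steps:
u(Z) = 1
D(P, o) = -5265 (D(P, o) = -6 + 3*(-1753) = -6 - 5259 = -5265)
H + D(x, u(X(4))) = -441614 - 5265 = -446879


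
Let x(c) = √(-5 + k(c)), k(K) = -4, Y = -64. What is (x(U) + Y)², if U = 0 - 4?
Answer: 4087 - 384*I ≈ 4087.0 - 384.0*I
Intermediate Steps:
U = -4
x(c) = 3*I (x(c) = √(-5 - 4) = √(-9) = 3*I)
(x(U) + Y)² = (3*I - 64)² = (-64 + 3*I)²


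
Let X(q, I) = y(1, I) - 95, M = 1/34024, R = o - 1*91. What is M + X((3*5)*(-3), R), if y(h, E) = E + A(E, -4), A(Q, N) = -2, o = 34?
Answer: -5239695/34024 ≈ -154.00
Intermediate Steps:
y(h, E) = -2 + E (y(h, E) = E - 2 = -2 + E)
R = -57 (R = 34 - 1*91 = 34 - 91 = -57)
M = 1/34024 ≈ 2.9391e-5
X(q, I) = -97 + I (X(q, I) = (-2 + I) - 95 = -97 + I)
M + X((3*5)*(-3), R) = 1/34024 + (-97 - 57) = 1/34024 - 154 = -5239695/34024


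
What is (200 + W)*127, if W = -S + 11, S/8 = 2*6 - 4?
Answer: 18669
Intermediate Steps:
S = 64 (S = 8*(2*6 - 4) = 8*(12 - 4) = 8*8 = 64)
W = -53 (W = -1*64 + 11 = -64 + 11 = -53)
(200 + W)*127 = (200 - 53)*127 = 147*127 = 18669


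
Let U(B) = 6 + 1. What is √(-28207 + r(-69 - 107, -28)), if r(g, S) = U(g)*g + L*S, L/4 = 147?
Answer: I*√45903 ≈ 214.25*I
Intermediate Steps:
L = 588 (L = 4*147 = 588)
U(B) = 7
r(g, S) = 7*g + 588*S
√(-28207 + r(-69 - 107, -28)) = √(-28207 + (7*(-69 - 107) + 588*(-28))) = √(-28207 + (7*(-176) - 16464)) = √(-28207 + (-1232 - 16464)) = √(-28207 - 17696) = √(-45903) = I*√45903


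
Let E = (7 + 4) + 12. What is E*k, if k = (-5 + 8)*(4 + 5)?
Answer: 621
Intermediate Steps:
E = 23 (E = 11 + 12 = 23)
k = 27 (k = 3*9 = 27)
E*k = 23*27 = 621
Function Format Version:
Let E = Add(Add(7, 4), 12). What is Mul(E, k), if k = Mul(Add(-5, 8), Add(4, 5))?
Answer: 621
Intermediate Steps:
E = 23 (E = Add(11, 12) = 23)
k = 27 (k = Mul(3, 9) = 27)
Mul(E, k) = Mul(23, 27) = 621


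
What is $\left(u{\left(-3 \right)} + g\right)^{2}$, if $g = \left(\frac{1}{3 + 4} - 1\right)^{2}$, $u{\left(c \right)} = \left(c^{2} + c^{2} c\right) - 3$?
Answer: $\frac{986049}{2401} \approx 410.68$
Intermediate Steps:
$u{\left(c \right)} = -3 + c^{2} + c^{3}$ ($u{\left(c \right)} = \left(c^{2} + c^{3}\right) - 3 = -3 + c^{2} + c^{3}$)
$g = \frac{36}{49}$ ($g = \left(\frac{1}{7} - 1\right)^{2} = \left(- \frac{6}{7}\right)^{2} = \frac{36}{49} \approx 0.73469$)
$\left(u{\left(-3 \right)} + g\right)^{2} = \left(\left(-3 + \left(-3\right)^{2} + \left(-3\right)^{3}\right) + \frac{36}{49}\right)^{2} = \left(\left(-3 + 9 - 27\right) + \frac{36}{49}\right)^{2} = \left(-21 + \frac{36}{49}\right)^{2} = \left(- \frac{993}{49}\right)^{2} = \frac{986049}{2401}$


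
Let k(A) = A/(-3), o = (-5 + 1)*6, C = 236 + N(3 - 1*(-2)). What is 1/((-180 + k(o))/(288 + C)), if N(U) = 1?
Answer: -525/172 ≈ -3.0523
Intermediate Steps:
C = 237 (C = 236 + 1 = 237)
o = -24 (o = -4*6 = -24)
k(A) = -A/3 (k(A) = A*(-⅓) = -A/3)
1/((-180 + k(o))/(288 + C)) = 1/((-180 - ⅓*(-24))/(288 + 237)) = 1/((-180 + 8)/525) = 1/(-172*1/525) = 1/(-172/525) = -525/172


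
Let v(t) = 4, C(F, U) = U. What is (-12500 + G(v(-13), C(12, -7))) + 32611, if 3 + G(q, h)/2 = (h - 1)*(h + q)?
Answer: 20153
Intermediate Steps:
G(q, h) = -6 + 2*(-1 + h)*(h + q) (G(q, h) = -6 + 2*((h - 1)*(h + q)) = -6 + 2*((-1 + h)*(h + q)) = -6 + 2*(-1 + h)*(h + q))
(-12500 + G(v(-13), C(12, -7))) + 32611 = (-12500 + (-6 - 2*(-7) - 2*4 + 2*(-7)² + 2*(-7)*4)) + 32611 = (-12500 + (-6 + 14 - 8 + 2*49 - 56)) + 32611 = (-12500 + (-6 + 14 - 8 + 98 - 56)) + 32611 = (-12500 + 42) + 32611 = -12458 + 32611 = 20153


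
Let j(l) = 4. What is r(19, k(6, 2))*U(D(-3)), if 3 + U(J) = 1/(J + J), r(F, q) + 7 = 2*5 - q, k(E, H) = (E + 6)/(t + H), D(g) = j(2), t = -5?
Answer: -161/8 ≈ -20.125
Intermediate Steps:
D(g) = 4
k(E, H) = (6 + E)/(-5 + H) (k(E, H) = (E + 6)/(-5 + H) = (6 + E)/(-5 + H))
r(F, q) = 3 - q (r(F, q) = -7 + (2*5 - q) = -7 + (10 - q) = 3 - q)
U(J) = -3 + 1/(2*J) (U(J) = -3 + 1/(J + J) = -3 + 1/(2*J))
r(19, k(6, 2))*U(D(-3)) = (3 - (6 + 6)/(-5 + 2))*(-3 + (1/2)/4) = (3 - 12/(-3))*(-3 + (1/2)*(1/4)) = (3 - (-1)*12/3)*(-3 + 1/8) = (3 - 1*(-4))*(-23/8) = (3 + 4)*(-23/8) = 7*(-23/8) = -161/8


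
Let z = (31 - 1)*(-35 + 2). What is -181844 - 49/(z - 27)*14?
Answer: -184934662/1017 ≈ -1.8184e+5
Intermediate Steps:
z = -990 (z = 30*(-33) = -990)
-181844 - 49/(z - 27)*14 = -181844 - 49/(-990 - 27)*14 = -181844 - 49/(-1017)*14 = -181844 - 49*(-1/1017)*14 = -181844 - (-49)*14/1017 = -181844 - 1*(-686/1017) = -181844 + 686/1017 = -184934662/1017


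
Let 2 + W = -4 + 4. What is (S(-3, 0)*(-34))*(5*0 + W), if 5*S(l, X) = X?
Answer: 0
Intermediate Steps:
S(l, X) = X/5
W = -2 (W = -2 + (-4 + 4) = -2 + 0 = -2)
(S(-3, 0)*(-34))*(5*0 + W) = (((⅕)*0)*(-34))*(5*0 - 2) = (0*(-34))*(0 - 2) = 0*(-2) = 0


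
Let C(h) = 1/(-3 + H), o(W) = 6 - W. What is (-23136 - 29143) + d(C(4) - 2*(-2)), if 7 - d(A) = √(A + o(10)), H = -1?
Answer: -52272 - I/2 ≈ -52272.0 - 0.5*I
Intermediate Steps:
C(h) = -¼ (C(h) = 1/(-3 - 1) = 1/(-4) = -¼)
d(A) = 7 - √(-4 + A) (d(A) = 7 - √(A + (6 - 1*10)) = 7 - √(A + (6 - 10)) = 7 - √(A - 4) = 7 - √(-4 + A))
(-23136 - 29143) + d(C(4) - 2*(-2)) = (-23136 - 29143) + (7 - √(-4 + (-¼ - 2*(-2)))) = -52279 + (7 - √(-4 + (-¼ + 4))) = -52279 + (7 - √(-4 + 15/4)) = -52279 + (7 - √(-¼)) = -52279 + (7 - I/2) = -52272 - I/2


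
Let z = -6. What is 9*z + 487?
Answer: 433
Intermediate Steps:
9*z + 487 = 9*(-6) + 487 = -54 + 487 = 433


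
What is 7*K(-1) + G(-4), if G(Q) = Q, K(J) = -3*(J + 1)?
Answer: -4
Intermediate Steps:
K(J) = -3 - 3*J (K(J) = -3*(1 + J) = -3 - 3*J)
7*K(-1) + G(-4) = 7*(-3 - 3*(-1)) - 4 = 7*(-3 + 3) - 4 = 7*0 - 4 = 0 - 4 = -4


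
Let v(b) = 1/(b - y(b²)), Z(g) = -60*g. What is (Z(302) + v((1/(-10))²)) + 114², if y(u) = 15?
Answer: -7680976/1499 ≈ -5124.1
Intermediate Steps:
v(b) = 1/(-15 + b) (v(b) = 1/(b - 1*15) = 1/(b - 15) = 1/(-15 + b))
(Z(302) + v((1/(-10))²)) + 114² = (-60*302 + 1/(-15 + (1/(-10))²)) + 114² = (-18120 + 1/(-15 + (-⅒)²)) + 12996 = (-18120 + 1/(-15 + 1/100)) + 12996 = (-18120 + 1/(-1499/100)) + 12996 = (-18120 - 100/1499) + 12996 = -27161980/1499 + 12996 = -7680976/1499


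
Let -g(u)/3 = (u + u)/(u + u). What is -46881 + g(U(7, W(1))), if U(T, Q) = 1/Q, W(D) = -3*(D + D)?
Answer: -46884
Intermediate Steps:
W(D) = -6*D
g(u) = -3 (g(u) = -3*(u + u)/(u + u) = -3*2*u/(2*u) = -3*2*u*1/(2*u) = -3*1 = -3)
-46881 + g(U(7, W(1))) = -46881 - 3 = -46884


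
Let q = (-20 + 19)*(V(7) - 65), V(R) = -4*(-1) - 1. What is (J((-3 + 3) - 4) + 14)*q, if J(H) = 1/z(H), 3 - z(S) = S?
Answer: 6138/7 ≈ 876.86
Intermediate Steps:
V(R) = 3 (V(R) = 4 - 1 = 3)
z(S) = 3 - S
q = 62 (q = (-20 + 19)*(3 - 65) = -1*(-62) = 62)
J(H) = 1/(3 - H)
(J((-3 + 3) - 4) + 14)*q = (-1/(-3 + ((-3 + 3) - 4)) + 14)*62 = (-1/(-3 + (0 - 4)) + 14)*62 = (-1/(-3 - 4) + 14)*62 = (-1/(-7) + 14)*62 = (-1*(-1/7) + 14)*62 = (1/7 + 14)*62 = (99/7)*62 = 6138/7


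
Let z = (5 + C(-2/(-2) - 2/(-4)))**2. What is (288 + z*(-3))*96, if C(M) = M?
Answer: 15480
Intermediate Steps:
z = 169/4 (z = (5 + (-2/(-2) - 2/(-4)))**2 = (5 + (-2*(-1/2) - 2*(-1/4)))**2 = (5 + (1 + 1/2))**2 = (5 + 3/2)**2 = (13/2)**2 = 169/4 ≈ 42.250)
(288 + z*(-3))*96 = (288 + (169/4)*(-3))*96 = (288 - 507/4)*96 = (645/4)*96 = 15480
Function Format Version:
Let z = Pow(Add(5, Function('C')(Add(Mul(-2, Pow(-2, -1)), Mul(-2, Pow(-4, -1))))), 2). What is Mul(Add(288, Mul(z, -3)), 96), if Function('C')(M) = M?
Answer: 15480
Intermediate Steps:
z = Rational(169, 4) (z = Pow(Add(5, Add(Mul(-2, Pow(-2, -1)), Mul(-2, Pow(-4, -1)))), 2) = Pow(Add(5, Add(Mul(-2, Rational(-1, 2)), Mul(-2, Rational(-1, 4)))), 2) = Pow(Add(5, Add(1, Rational(1, 2))), 2) = Pow(Add(5, Rational(3, 2)), 2) = Pow(Rational(13, 2), 2) = Rational(169, 4) ≈ 42.250)
Mul(Add(288, Mul(z, -3)), 96) = Mul(Add(288, Mul(Rational(169, 4), -3)), 96) = Mul(Add(288, Rational(-507, 4)), 96) = Mul(Rational(645, 4), 96) = 15480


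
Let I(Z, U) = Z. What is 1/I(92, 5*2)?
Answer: 1/92 ≈ 0.010870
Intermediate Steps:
1/I(92, 5*2) = 1/92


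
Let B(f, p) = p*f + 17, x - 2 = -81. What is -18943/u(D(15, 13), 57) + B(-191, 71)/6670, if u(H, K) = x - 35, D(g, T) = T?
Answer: 3284363/20010 ≈ 164.14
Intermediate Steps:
x = -79 (x = 2 - 81 = -79)
B(f, p) = 17 + f*p (B(f, p) = f*p + 17 = 17 + f*p)
u(H, K) = -114 (u(H, K) = -79 - 35 = -114)
-18943/u(D(15, 13), 57) + B(-191, 71)/6670 = -18943/(-114) + (17 - 191*71)/6670 = -18943*(-1/114) + (17 - 13561)*(1/6670) = 997/6 - 13544*1/6670 = 997/6 - 6772/3335 = 3284363/20010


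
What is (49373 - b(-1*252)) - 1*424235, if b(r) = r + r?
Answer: -374358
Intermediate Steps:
b(r) = 2*r
(49373 - b(-1*252)) - 1*424235 = (49373 - 2*(-1*252)) - 1*424235 = (49373 - 2*(-252)) - 424235 = (49373 - 1*(-504)) - 424235 = (49373 + 504) - 424235 = 49877 - 424235 = -374358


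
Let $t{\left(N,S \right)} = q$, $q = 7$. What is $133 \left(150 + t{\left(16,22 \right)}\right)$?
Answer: $20881$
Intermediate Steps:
$t{\left(N,S \right)} = 7$
$133 \left(150 + t{\left(16,22 \right)}\right) = 133 \left(150 + 7\right) = 133 \cdot 157 = 20881$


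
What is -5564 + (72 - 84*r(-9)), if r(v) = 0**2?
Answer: -5492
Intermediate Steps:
r(v) = 0
-5564 + (72 - 84*r(-9)) = -5564 + (72 - 84*0) = -5564 + (72 + 0) = -5564 + 72 = -5492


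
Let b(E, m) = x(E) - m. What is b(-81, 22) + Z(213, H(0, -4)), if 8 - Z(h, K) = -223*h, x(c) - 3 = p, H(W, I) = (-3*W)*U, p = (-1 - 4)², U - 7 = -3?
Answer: 47513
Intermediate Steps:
U = 4 (U = 7 - 3 = 4)
p = 25 (p = (-5)² = 25)
H(W, I) = -12*W (H(W, I) = -3*W*4 = -12*W)
x(c) = 28 (x(c) = 3 + 25 = 28)
b(E, m) = 28 - m
Z(h, K) = 8 + 223*h (Z(h, K) = 8 - (-223)*h = 8 + 223*h)
b(-81, 22) + Z(213, H(0, -4)) = (28 - 1*22) + (8 + 223*213) = (28 - 22) + (8 + 47499) = 6 + 47507 = 47513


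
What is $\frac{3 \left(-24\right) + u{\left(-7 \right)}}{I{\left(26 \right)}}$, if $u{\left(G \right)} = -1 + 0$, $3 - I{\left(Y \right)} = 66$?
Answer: $\frac{73}{63} \approx 1.1587$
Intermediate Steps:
$I{\left(Y \right)} = -63$ ($I{\left(Y \right)} = 3 - 66 = -63$)
$u{\left(G \right)} = -1$
$\frac{3 \left(-24\right) + u{\left(-7 \right)}}{I{\left(26 \right)}} = \frac{3 \left(-24\right) - 1}{-63} = \left(-72 - 1\right) \left(- \frac{1}{63}\right) = \left(-73\right) \left(- \frac{1}{63}\right) = \frac{73}{63}$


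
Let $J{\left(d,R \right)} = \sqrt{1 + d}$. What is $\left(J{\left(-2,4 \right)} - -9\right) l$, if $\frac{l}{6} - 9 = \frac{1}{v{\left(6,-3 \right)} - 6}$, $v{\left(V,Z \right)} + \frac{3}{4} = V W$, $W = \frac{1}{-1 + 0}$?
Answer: $\frac{8190}{17} + \frac{910 i}{17} \approx 481.76 + 53.529 i$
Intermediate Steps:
$W = -1$ ($W = \frac{1}{-1} = -1$)
$v{\left(V,Z \right)} = - \frac{3}{4} - V$ ($v{\left(V,Z \right)} = - \frac{3}{4} + V \left(-1\right) = - \frac{3}{4} - V$)
$l = \frac{910}{17}$ ($l = 54 + \frac{6}{\left(- \frac{3}{4} - 6\right) - 6} = 54 + \frac{6}{- \frac{27}{4} - 6} = 54 + \frac{6}{- \frac{51}{4}} = 54 + 6 \left(- \frac{4}{51}\right) = 54 - \frac{8}{17} = \frac{910}{17} \approx 53.529$)
$\left(J{\left(-2,4 \right)} - -9\right) l = \left(\sqrt{1 - 2} - -9\right) \frac{910}{17} = \left(\sqrt{-1} + 9\right) \frac{910}{17} = \left(i + 9\right) \frac{910}{17} = \left(9 + i\right) \frac{910}{17} = \frac{8190}{17} + \frac{910 i}{17}$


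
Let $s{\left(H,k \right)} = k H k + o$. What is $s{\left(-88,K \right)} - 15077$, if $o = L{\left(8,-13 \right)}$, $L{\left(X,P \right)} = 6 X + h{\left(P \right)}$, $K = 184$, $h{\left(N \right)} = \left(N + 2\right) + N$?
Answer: $-2994381$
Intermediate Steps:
$h{\left(N \right)} = 2 + 2 N$ ($h{\left(N \right)} = \left(2 + N\right) + N = 2 + 2 N$)
$L{\left(X,P \right)} = 2 + 2 P + 6 X$ ($L{\left(X,P \right)} = 6 X + \left(2 + 2 P\right) = 2 + 2 P + 6 X$)
$o = 24$ ($o = 2 + 2 \left(-13\right) + 6 \cdot 8 = 2 - 26 + 48 = 24$)
$s{\left(H,k \right)} = 24 + H k^{2}$ ($s{\left(H,k \right)} = k H k + 24 = H k k + 24 = H k^{2} + 24 = 24 + H k^{2}$)
$s{\left(-88,K \right)} - 15077 = \left(24 - 88 \cdot 184^{2}\right) - 15077 = \left(24 - 2979328\right) - 15077 = -2979304 - 15077 = -2994381$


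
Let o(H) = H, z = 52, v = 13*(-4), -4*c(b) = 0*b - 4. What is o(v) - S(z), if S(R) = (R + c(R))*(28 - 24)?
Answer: -264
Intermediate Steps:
c(b) = 1 (c(b) = -(0*b - 4)/4 = -(0 - 4)/4 = -1/4*(-4) = 1)
v = -52
S(R) = 4 + 4*R (S(R) = (R + 1)*(28 - 24) = (1 + R)*4 = 4 + 4*R)
o(v) - S(z) = -52 - (4 + 4*52) = -52 - (4 + 208) = -52 - 1*212 = -52 - 212 = -264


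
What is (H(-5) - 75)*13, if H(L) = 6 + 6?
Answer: -819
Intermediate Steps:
H(L) = 12
(H(-5) - 75)*13 = (12 - 75)*13 = -63*13 = -819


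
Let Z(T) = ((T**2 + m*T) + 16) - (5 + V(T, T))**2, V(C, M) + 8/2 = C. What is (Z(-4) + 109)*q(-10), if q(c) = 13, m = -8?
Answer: 2132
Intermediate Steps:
V(C, M) = -4 + C
Z(T) = 16 + T**2 - (1 + T)**2 - 8*T (Z(T) = ((T**2 - 8*T) + 16) - (5 + (-4 + T))**2 = (16 + T**2 - 8*T) - (1 + T)**2 = 16 + T**2 - (1 + T)**2 - 8*T)
(Z(-4) + 109)*q(-10) = ((15 - 10*(-4)) + 109)*13 = ((15 + 40) + 109)*13 = (55 + 109)*13 = 164*13 = 2132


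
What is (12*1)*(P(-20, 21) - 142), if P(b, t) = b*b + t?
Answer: 3348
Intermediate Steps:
P(b, t) = t + b² (P(b, t) = b² + t = t + b²)
(12*1)*(P(-20, 21) - 142) = (12*1)*((21 + (-20)²) - 142) = 12*((21 + 400) - 142) = 12*(421 - 142) = 12*279 = 3348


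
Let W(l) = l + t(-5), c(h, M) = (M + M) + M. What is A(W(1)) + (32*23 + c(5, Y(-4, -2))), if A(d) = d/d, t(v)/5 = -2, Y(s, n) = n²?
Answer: 749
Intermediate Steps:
c(h, M) = 3*M (c(h, M) = 2*M + M = 3*M)
t(v) = -10 (t(v) = 5*(-2) = -10)
W(l) = -10 + l (W(l) = l - 10 = -10 + l)
A(d) = 1
A(W(1)) + (32*23 + c(5, Y(-4, -2))) = 1 + (32*23 + 3*(-2)²) = 1 + (736 + 3*4) = 1 + (736 + 12) = 1 + 748 = 749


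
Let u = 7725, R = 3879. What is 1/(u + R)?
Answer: 1/11604 ≈ 8.6177e-5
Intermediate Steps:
1/(u + R) = 1/(7725 + 3879) = 1/11604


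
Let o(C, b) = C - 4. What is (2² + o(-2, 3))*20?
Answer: -40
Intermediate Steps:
o(C, b) = -4 + C
(2² + o(-2, 3))*20 = (2² + (-4 - 2))*20 = (4 - 6)*20 = -2*20 = -40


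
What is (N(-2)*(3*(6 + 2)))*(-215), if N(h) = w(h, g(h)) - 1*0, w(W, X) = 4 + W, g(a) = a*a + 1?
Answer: -10320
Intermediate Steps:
g(a) = 1 + a² (g(a) = a² + 1 = 1 + a²)
N(h) = 4 + h (N(h) = (4 + h) - 1*0 = (4 + h) + 0 = 4 + h)
(N(-2)*(3*(6 + 2)))*(-215) = ((4 - 2)*(3*(6 + 2)))*(-215) = (2*(3*8))*(-215) = (2*24)*(-215) = 48*(-215) = -10320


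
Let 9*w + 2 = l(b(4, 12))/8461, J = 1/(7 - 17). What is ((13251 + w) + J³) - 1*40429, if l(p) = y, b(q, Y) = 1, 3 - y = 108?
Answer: -2069594625149/76149000 ≈ -27178.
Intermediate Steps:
y = -105 (y = 3 - 1*108 = 3 - 108 = -105)
J = -⅒ (J = 1/(-10) = -⅒ ≈ -0.10000)
l(p) = -105
w = -17027/76149 (w = -2/9 + (-105/8461)/9 = -2/9 + (-105*1/8461)/9 = -2/9 + (⅑)*(-105/8461) = -2/9 - 35/25383 = -17027/76149 ≈ -0.22360)
((13251 + w) + J³) - 1*40429 = ((13251 - 17027/76149) + (-⅒)³) - 1*40429 = (1009033372/76149 - 1/1000) - 40429 = 1009033295851/76149000 - 40429 = -2069594625149/76149000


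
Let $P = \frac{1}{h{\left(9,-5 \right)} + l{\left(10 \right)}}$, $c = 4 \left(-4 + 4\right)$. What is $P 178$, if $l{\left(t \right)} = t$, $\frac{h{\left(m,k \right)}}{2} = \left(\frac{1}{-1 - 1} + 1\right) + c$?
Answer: $\frac{178}{11} \approx 16.182$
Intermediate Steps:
$c = 0$ ($c = 4 \cdot 0 = 0$)
$h{\left(m,k \right)} = 1$ ($h{\left(m,k \right)} = 2 \left(\left(\frac{1}{-1 - 1} + 1\right) + 0\right) = 2 \left(\left(\frac{1}{-2} + 1\right) + 0\right) = 2 \left(\left(- \frac{1}{2} + 1\right) + 0\right) = 2 \left(\frac{1}{2} + 0\right) = 2 \cdot \frac{1}{2} = 1$)
$P = \frac{1}{11}$ ($P = \frac{1}{1 + 10} = \frac{1}{11} \approx 0.090909$)
$P 178 = \frac{1}{11} \cdot 178 = \frac{178}{11}$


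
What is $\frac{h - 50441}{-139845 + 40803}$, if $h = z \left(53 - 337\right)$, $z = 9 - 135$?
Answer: $\frac{14657}{99042} \approx 0.14799$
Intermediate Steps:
$z = -126$ ($z = 9 - 135 = -126$)
$h = 35784$ ($h = - 126 \left(53 - 337\right) = \left(-126\right) \left(-284\right) = 35784$)
$\frac{h - 50441}{-139845 + 40803} = \frac{35784 - 50441}{-139845 + 40803} = - \frac{14657}{-99042} = \left(-14657\right) \left(- \frac{1}{99042}\right) = \frac{14657}{99042}$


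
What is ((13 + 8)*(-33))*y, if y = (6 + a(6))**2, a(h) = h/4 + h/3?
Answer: -250173/4 ≈ -62543.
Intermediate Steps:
a(h) = 7*h/12 (a(h) = h*(1/4) + h*(1/3) = h/4 + h/3 = 7*h/12)
y = 361/4 (y = (6 + (7/12)*6)**2 = (6 + 7/2)**2 = (19/2)**2 = 361/4 ≈ 90.250)
((13 + 8)*(-33))*y = ((13 + 8)*(-33))*(361/4) = (21*(-33))*(361/4) = -693*361/4 = -250173/4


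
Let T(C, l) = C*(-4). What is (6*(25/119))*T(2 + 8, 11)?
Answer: -6000/119 ≈ -50.420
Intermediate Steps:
T(C, l) = -4*C
(6*(25/119))*T(2 + 8, 11) = (6*(25/119))*(-4*(2 + 8)) = (6*(25*(1/119)))*(-4*10) = (6*(25/119))*(-40) = (150/119)*(-40) = -6000/119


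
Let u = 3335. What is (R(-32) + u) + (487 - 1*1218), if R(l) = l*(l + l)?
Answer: 4652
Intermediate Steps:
R(l) = 2*l**2 (R(l) = l*(2*l) = 2*l**2)
(R(-32) + u) + (487 - 1*1218) = (2*(-32)**2 + 3335) + (487 - 1*1218) = (2*1024 + 3335) + (487 - 1218) = (2048 + 3335) - 731 = 5383 - 731 = 4652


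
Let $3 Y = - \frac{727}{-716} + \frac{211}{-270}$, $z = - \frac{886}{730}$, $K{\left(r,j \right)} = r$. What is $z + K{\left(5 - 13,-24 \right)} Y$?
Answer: $- \frac{9723679}{5292135} \approx -1.8374$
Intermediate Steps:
$z = - \frac{443}{365}$ ($z = \left(-886\right) \frac{1}{730} = - \frac{443}{365} \approx -1.2137$)
$Y = \frac{22607}{289980}$ ($Y = \frac{- \frac{727}{-716} + \frac{211}{-270}}{3} = \frac{\left(-727\right) \left(- \frac{1}{716}\right) + 211 \left(- \frac{1}{270}\right)}{3} = \frac{\frac{727}{716} - \frac{211}{270}}{3} = \frac{1}{3} \cdot \frac{22607}{96660} = \frac{22607}{289980} \approx 0.07796$)
$z + K{\left(5 - 13,-24 \right)} Y = - \frac{443}{365} + \left(5 - 13\right) \frac{22607}{289980} = - \frac{443}{365} - \frac{45214}{72495} = - \frac{9723679}{5292135}$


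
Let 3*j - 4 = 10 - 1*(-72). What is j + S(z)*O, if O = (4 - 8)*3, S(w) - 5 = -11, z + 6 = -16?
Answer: 302/3 ≈ 100.67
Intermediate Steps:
z = -22 (z = -6 - 16 = -22)
S(w) = -6 (S(w) = 5 - 11 = -6)
O = -12 (O = -4*3 = -12)
j = 86/3 (j = 4/3 + (10 - 1*(-72))/3 = 4/3 + (10 + 72)/3 = 4/3 + (⅓)*82 = 4/3 + 82/3 = 86/3 ≈ 28.667)
j + S(z)*O = 86/3 - 6*(-12) = 86/3 + 72 = 302/3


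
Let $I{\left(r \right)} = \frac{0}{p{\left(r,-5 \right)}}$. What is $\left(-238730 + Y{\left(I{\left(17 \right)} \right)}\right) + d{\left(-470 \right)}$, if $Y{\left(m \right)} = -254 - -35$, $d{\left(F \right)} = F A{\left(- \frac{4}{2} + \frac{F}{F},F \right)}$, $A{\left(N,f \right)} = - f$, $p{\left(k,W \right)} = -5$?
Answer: $-459849$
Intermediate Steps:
$I{\left(r \right)} = 0$ ($I{\left(r \right)} = \frac{0}{-5} = 0 \left(- \frac{1}{5}\right) = 0$)
$d{\left(F \right)} = - F^{2}$ ($d{\left(F \right)} = F \left(- F\right) = - F^{2}$)
$Y{\left(m \right)} = -219$ ($Y{\left(m \right)} = -254 + 35 = -219$)
$\left(-238730 + Y{\left(I{\left(17 \right)} \right)}\right) + d{\left(-470 \right)} = \left(-238730 - 219\right) - \left(-470\right)^{2} = -238949 - 220900 = -459849$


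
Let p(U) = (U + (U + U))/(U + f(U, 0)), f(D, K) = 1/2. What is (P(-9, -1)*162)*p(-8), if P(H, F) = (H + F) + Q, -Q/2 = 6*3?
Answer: -119232/5 ≈ -23846.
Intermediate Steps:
f(D, K) = ½
Q = -36 (Q = -12*3 = -2*18 = -36)
P(H, F) = -36 + F + H (P(H, F) = (H + F) - 36 = (F + H) - 36 = -36 + F + H)
p(U) = 3*U/(½ + U) (p(U) = (U + (U + U))/(U + ½) = (U + 2*U)/(½ + U) = (3*U)/(½ + U) = 3*U/(½ + U))
(P(-9, -1)*162)*p(-8) = ((-36 - 1 - 9)*162)*(6*(-8)/(1 + 2*(-8))) = (-46*162)*(6*(-8)/(1 - 16)) = -44712*(-8)/(-15) = -44712*(-8)*(-1)/15 = -7452*16/5 = -119232/5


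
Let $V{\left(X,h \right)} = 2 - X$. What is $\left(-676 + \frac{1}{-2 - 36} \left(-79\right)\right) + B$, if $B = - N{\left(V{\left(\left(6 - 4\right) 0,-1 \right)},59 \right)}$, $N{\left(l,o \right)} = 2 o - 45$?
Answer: $- \frac{28383}{38} \approx -746.92$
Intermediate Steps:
$N{\left(l,o \right)} = -45 + 2 o$
$B = -73$ ($B = - (-45 + 2 \cdot 59) = - (-45 + 118) = \left(-1\right) 73 = -73$)
$\left(-676 + \frac{1}{-2 - 36} \left(-79\right)\right) + B = \left(-676 + \frac{1}{-2 - 36} \left(-79\right)\right) - 73 = \left(-676 + \frac{1}{-38} \left(-79\right)\right) - 73 = \left(-676 - - \frac{79}{38}\right) - 73 = \left(-676 + \frac{79}{38}\right) - 73 = - \frac{25609}{38} - 73 = - \frac{28383}{38}$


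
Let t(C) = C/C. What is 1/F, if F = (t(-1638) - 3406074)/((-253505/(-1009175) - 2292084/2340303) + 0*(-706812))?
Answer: 114655690579/536291934224039455 ≈ 2.1379e-7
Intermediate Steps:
t(C) = 1
F = 536291934224039455/114655690579 (F = (1 - 3406074)/((-253505/(-1009175) - 2292084/2340303) + 0*(-706812)) = -3406073/((-253505*(-1/1009175) - 2292084*1/2340303) + 0) = -3406073/((50701/201835 - 764028/780101) + 0) = -3406073/(-114655690579/157451685335 + 0) = -3406073/(-114655690579/157451685335) = -3406073*(-157451685335/114655690579) = 536291934224039455/114655690579 ≈ 4.6774e+6)
1/F = 1/(536291934224039455/114655690579) = 114655690579/536291934224039455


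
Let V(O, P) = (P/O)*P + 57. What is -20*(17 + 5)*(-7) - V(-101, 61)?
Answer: 309044/101 ≈ 3059.8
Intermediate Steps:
V(O, P) = 57 + P**2/O (V(O, P) = P**2/O + 57 = 57 + P**2/O)
-20*(17 + 5)*(-7) - V(-101, 61) = -20*(17 + 5)*(-7) - (57 + 61**2/(-101)) = -20*22*(-7) - (57 - 1/101*3721) = -440*(-7) - (57 - 3721/101) = 3080 - 1*2036/101 = 3080 - 2036/101 = 309044/101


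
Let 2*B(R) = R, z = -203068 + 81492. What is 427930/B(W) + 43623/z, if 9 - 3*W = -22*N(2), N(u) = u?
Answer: 312153794061/6443528 ≈ 48445.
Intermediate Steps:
z = -121576
W = 53/3 (W = 3 - (-22)*2/3 = 3 - 1/3*(-44) = 3 + 44/3 = 53/3 ≈ 17.667)
B(R) = R/2
427930/B(W) + 43623/z = 427930/(((1/2)*(53/3))) + 43623/(-121576) = 427930/(53/6) + 43623*(-1/121576) = 427930*(6/53) - 43623/121576 = 2567580/53 - 43623/121576 = 312153794061/6443528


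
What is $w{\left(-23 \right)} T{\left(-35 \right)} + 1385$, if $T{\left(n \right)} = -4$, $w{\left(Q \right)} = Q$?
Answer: $1477$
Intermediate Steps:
$w{\left(-23 \right)} T{\left(-35 \right)} + 1385 = \left(-23\right) \left(-4\right) + 1385 = 92 + 1385 = 1477$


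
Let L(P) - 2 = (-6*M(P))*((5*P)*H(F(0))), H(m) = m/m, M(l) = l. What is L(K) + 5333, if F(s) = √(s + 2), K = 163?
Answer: -791735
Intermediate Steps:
F(s) = √(2 + s)
H(m) = 1
L(P) = 2 - 30*P² (L(P) = 2 + (-6*P)*((5*P)*1) = 2 + (-6*P)*(5*P) = 2 - 30*P²)
L(K) + 5333 = (2 - 30*163²) + 5333 = (2 - 30*26569) + 5333 = (2 - 797070) + 5333 = -797068 + 5333 = -791735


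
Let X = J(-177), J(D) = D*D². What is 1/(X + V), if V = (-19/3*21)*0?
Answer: -1/5545233 ≈ -1.8034e-7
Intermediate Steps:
J(D) = D³
X = -5545233 (X = (-177)³ = -5545233)
V = 0 (V = (-19*⅓*21)*0 = -19/3*21*0 = -133*0 = 0)
1/(X + V) = 1/(-5545233 + 0) = 1/(-5545233) = -1/5545233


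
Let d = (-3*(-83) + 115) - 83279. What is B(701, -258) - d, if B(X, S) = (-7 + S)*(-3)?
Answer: 83710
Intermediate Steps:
d = -82915 (d = (249 + 115) - 83279 = 364 - 83279 = -82915)
B(X, S) = 21 - 3*S
B(701, -258) - d = (21 - 3*(-258)) - 1*(-82915) = (21 + 774) + 82915 = 795 + 82915 = 83710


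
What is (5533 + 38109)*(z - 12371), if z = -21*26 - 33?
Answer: -565163900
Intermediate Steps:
z = -579 (z = -546 - 33 = -579)
(5533 + 38109)*(z - 12371) = (5533 + 38109)*(-579 - 12371) = 43642*(-12950) = -565163900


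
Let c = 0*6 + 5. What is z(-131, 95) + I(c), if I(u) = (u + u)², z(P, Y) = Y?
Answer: 195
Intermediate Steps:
c = 5 (c = 0 + 5 = 5)
I(u) = 4*u² (I(u) = (2*u)² = 4*u²)
z(-131, 95) + I(c) = 95 + 4*5² = 95 + 4*25 = 95 + 100 = 195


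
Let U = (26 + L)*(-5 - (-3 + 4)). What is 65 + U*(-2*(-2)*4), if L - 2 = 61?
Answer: -8479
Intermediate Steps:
L = 63 (L = 2 + 61 = 63)
U = -534 (U = (26 + 63)*(-5 - (-3 + 4)) = 89*(-5 - 1*1) = 89*(-5 - 1) = 89*(-6) = -534)
65 + U*(-2*(-2)*4) = 65 - 534*(-2*(-2))*4 = 65 - 2136*4 = 65 - 534*16 = 65 - 8544 = -8479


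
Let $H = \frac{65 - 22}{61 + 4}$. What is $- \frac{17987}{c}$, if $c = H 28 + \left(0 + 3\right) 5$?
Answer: $- \frac{1169155}{2179} \approx -536.56$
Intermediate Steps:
$H = \frac{43}{65} \approx 0.66154$
$c = \frac{2179}{65}$ ($c = \frac{43}{65} \cdot 28 + \left(0 + 3\right) 5 = \frac{1204}{65} + 3 \cdot 5 = \frac{1204}{65} + 15 = \frac{2179}{65} \approx 33.523$)
$- \frac{17987}{c} = - \frac{17987}{\frac{2179}{65}} = \left(-17987\right) \frac{65}{2179} = - \frac{1169155}{2179}$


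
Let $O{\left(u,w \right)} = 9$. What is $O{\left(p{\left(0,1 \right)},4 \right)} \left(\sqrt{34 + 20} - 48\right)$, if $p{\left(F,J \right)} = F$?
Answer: $-432 + 27 \sqrt{6} \approx -365.86$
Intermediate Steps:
$O{\left(p{\left(0,1 \right)},4 \right)} \left(\sqrt{34 + 20} - 48\right) = 9 \left(\sqrt{34 + 20} - 48\right) = 9 \left(\sqrt{54} - 48\right) = 9 \left(3 \sqrt{6} - 48\right) = 9 \left(-48 + 3 \sqrt{6}\right) = -432 + 27 \sqrt{6}$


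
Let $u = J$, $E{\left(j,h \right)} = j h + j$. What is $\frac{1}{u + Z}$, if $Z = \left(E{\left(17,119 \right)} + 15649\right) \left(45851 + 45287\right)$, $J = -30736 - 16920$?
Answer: $\frac{1}{1612092426} \approx 6.2031 \cdot 10^{-10}$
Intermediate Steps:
$E{\left(j,h \right)} = j + h j$ ($E{\left(j,h \right)} = h j + j = j + h j$)
$J = -47656$ ($J = -30736 - 16920 = -47656$)
$Z = 1612140082$ ($Z = \left(17 \left(1 + 119\right) + 15649\right) \left(45851 + 45287\right) = \left(17 \cdot 120 + 15649\right) 91138 = \left(2040 + 15649\right) 91138 = 17689 \cdot 91138 = 1612140082$)
$u = -47656$
$\frac{1}{u + Z} = \frac{1}{-47656 + 1612140082} = \frac{1}{1612092426}$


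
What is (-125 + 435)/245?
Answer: 62/49 ≈ 1.2653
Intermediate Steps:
(-125 + 435)/245 = 310*(1/245) = 62/49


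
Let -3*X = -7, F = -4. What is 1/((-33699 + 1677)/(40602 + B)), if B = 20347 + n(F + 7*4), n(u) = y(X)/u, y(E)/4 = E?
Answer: -1097089/576396 ≈ -1.9034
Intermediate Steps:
X = 7/3 (X = -1/3*(-7) = 7/3 ≈ 2.3333)
y(E) = 4*E
n(u) = 28/(3*u) (n(u) = (4*(7/3))/u = 28/(3*u))
B = 366253/18 (B = 20347 + 28/(3*(-4 + 7*4)) = 20347 + 28/(3*(-4 + 28)) = 20347 + (28/3)/24 = 20347 + (28/3)*(1/24) = 20347 + 7/18 = 366253/18 ≈ 20347.)
1/((-33699 + 1677)/(40602 + B)) = 1/((-33699 + 1677)/(40602 + 366253/18)) = 1/(-32022/1097089/18) = 1/(-32022*18/1097089) = 1/(-576396/1097089) = -1097089/576396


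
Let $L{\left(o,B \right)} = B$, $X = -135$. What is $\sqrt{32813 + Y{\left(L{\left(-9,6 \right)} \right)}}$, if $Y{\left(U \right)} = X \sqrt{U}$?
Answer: $\sqrt{32813 - 135 \sqrt{6}} \approx 180.23$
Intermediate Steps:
$Y{\left(U \right)} = - 135 \sqrt{U}$
$\sqrt{32813 + Y{\left(L{\left(-9,6 \right)} \right)}} = \sqrt{32813 - 135 \sqrt{6}}$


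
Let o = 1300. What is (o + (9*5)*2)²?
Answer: 1932100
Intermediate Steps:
(o + (9*5)*2)² = (1300 + (9*5)*2)² = (1300 + 45*2)² = (1300 + 90)² = 1390² = 1932100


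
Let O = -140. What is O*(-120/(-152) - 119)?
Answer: 314440/19 ≈ 16549.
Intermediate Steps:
O*(-120/(-152) - 119) = -140*(-120/(-152) - 119) = -140*(-120*(-1/152) - 119) = -140*(15/19 - 119) = -140*(-2246/19) = 314440/19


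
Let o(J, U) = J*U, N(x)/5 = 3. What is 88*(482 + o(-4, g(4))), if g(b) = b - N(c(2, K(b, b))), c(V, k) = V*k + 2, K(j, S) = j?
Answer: 46288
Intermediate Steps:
c(V, k) = 2 + V*k
N(x) = 15 (N(x) = 5*3 = 15)
g(b) = -15 + b (g(b) = b - 1*15 = b - 15 = -15 + b)
88*(482 + o(-4, g(4))) = 88*(482 - 4*(-15 + 4)) = 88*(482 - 4*(-11)) = 88*(482 + 44) = 88*526 = 46288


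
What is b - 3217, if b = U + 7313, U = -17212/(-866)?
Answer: 1782174/433 ≈ 4115.9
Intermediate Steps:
U = 8606/433 (U = -17212*(-1/866) = 8606/433 ≈ 19.875)
b = 3175135/433 (b = 8606/433 + 7313 = 3175135/433 ≈ 7332.9)
b - 3217 = 3175135/433 - 3217 = 1782174/433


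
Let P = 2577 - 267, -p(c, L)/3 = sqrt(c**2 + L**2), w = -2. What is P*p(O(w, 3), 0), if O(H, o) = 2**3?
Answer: -55440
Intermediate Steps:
O(H, o) = 8
p(c, L) = -3*sqrt(L**2 + c**2) (p(c, L) = -3*sqrt(c**2 + L**2) = -3*sqrt(L**2 + c**2))
P = 2310
P*p(O(w, 3), 0) = 2310*(-3*sqrt(0**2 + 8**2)) = 2310*(-3*sqrt(0 + 64)) = 2310*(-3*sqrt(64)) = 2310*(-3*8) = 2310*(-24) = -55440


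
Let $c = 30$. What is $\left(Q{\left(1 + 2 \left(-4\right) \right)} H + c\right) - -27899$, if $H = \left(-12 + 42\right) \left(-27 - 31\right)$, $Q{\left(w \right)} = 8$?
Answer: $14009$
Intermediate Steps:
$H = -1740$ ($H = 30 \left(-58\right) = -1740$)
$\left(Q{\left(1 + 2 \left(-4\right) \right)} H + c\right) - -27899 = \left(8 \left(-1740\right) + 30\right) - -27899 = \left(-13920 + 30\right) + 27899 = -13890 + 27899 = 14009$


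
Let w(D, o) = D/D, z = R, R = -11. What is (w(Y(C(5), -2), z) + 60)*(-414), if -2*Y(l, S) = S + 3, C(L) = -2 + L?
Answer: -25254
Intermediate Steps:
z = -11
Y(l, S) = -3/2 - S/2 (Y(l, S) = -(S + 3)/2 = -(3 + S)/2 = -3/2 - S/2)
w(D, o) = 1
(w(Y(C(5), -2), z) + 60)*(-414) = (1 + 60)*(-414) = 61*(-414) = -25254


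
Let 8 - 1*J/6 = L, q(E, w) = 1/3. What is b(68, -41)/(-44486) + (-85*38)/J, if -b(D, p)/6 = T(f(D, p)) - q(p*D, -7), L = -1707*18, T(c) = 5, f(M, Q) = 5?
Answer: -34631617/2050849086 ≈ -0.016886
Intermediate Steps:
q(E, w) = ⅓
L = -30726
J = 184404 (J = 48 - 6*(-30726) = 48 + 184356 = 184404)
b(D, p) = -28 (b(D, p) = -6*(5 - 1*⅓) = -6*(5 - ⅓) = -6*14/3 = -28)
b(68, -41)/(-44486) + (-85*38)/J = -28/(-44486) - 85*38/184404 = -28*(-1/44486) - 3230*1/184404 = 14/22243 - 1615/92202 = -34631617/2050849086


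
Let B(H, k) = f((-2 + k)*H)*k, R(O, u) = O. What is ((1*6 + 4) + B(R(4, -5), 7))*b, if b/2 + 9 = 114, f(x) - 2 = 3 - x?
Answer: -19950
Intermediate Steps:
f(x) = 5 - x (f(x) = 2 + (3 - x) = 5 - x)
B(H, k) = k*(5 - H*(-2 + k)) (B(H, k) = (5 - (-2 + k)*H)*k = (5 - H*(-2 + k))*k = k*(5 - H*(-2 + k)))
b = 210 (b = -18 + 2*114 = -18 + 228 = 210)
((1*6 + 4) + B(R(4, -5), 7))*b = ((1*6 + 4) - 1*7*(-5 + 4*(-2 + 7)))*210 = ((6 + 4) - 1*7*(-5 + 4*5))*210 = (10 - 1*7*(-5 + 20))*210 = (10 - 1*7*15)*210 = (10 - 105)*210 = -95*210 = -19950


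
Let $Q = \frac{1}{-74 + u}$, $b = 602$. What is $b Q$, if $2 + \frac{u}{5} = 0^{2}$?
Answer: $- \frac{43}{6} \approx -7.1667$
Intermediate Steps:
$u = -10$ ($u = -10 + 5 \cdot 0^{2} = -10 + 5 \cdot 0 = -10 + 0 = -10$)
$Q = - \frac{1}{84}$ ($Q = \frac{1}{-74 - 10} = \frac{1}{-84} = - \frac{1}{84} \approx -0.011905$)
$b Q = 602 \left(- \frac{1}{84}\right) = - \frac{43}{6}$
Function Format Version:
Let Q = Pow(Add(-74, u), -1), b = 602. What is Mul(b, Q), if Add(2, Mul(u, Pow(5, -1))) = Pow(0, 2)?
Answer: Rational(-43, 6) ≈ -7.1667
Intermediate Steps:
u = -10 (u = Add(-10, Mul(5, Pow(0, 2))) = Add(-10, Mul(5, 0)) = Add(-10, 0) = -10)
Q = Rational(-1, 84) (Q = Pow(Add(-74, -10), -1) = Pow(-84, -1) = Rational(-1, 84) ≈ -0.011905)
Mul(b, Q) = Mul(602, Rational(-1, 84)) = Rational(-43, 6)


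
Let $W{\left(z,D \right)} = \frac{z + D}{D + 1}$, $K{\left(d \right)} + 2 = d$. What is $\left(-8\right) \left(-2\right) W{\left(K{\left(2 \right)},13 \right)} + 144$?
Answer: $\frac{1112}{7} \approx 158.86$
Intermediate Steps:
$K{\left(d \right)} = -2 + d$
$W{\left(z,D \right)} = \frac{D + z}{1 + D}$
$\left(-8\right) \left(-2\right) W{\left(K{\left(2 \right)},13 \right)} + 144 = \left(-8\right) \left(-2\right) \frac{13 + \left(-2 + 2\right)}{1 + 13} + 144 = 16 \frac{13 + 0}{14} + 144 = 16 \cdot \frac{1}{14} \cdot 13 + 144 = 16 \cdot \frac{13}{14} + 144 = \frac{104}{7} + 144 = \frac{1112}{7}$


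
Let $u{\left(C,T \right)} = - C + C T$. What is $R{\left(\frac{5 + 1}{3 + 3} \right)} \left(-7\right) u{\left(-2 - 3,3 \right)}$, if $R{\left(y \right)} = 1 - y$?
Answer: $0$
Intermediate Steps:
$R{\left(\frac{5 + 1}{3 + 3} \right)} \left(-7\right) u{\left(-2 - 3,3 \right)} = \left(1 - \frac{5 + 1}{3 + 3}\right) \left(-7\right) \left(-2 - 3\right) \left(-1 + 3\right) = \left(1 - \frac{6}{6}\right) \left(-7\right) \left(-2 - 3\right) 2 = \left(1 - 6 \cdot \frac{1}{6}\right) \left(-7\right) \left(\left(-5\right) 2\right) = \left(1 - 1\right) \left(-7\right) \left(-10\right) = 0 \left(-7\right) \left(-10\right) = 0 \left(-10\right) = 0$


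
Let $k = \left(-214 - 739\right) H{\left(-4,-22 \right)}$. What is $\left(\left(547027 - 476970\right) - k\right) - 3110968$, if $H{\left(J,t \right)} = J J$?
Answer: $-3025663$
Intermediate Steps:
$H{\left(J,t \right)} = J^{2}$
$k = -15248$ ($k = \left(-214 - 739\right) \left(-4\right)^{2} = \left(-953\right) 16 = -15248$)
$\left(\left(547027 - 476970\right) - k\right) - 3110968 = \left(\left(547027 - 476970\right) - -15248\right) - 3110968 = \left(\left(547027 - 476970\right) + 15248\right) - 3110968 = \left(70057 + 15248\right) - 3110968 = 85305 - 3110968 = -3025663$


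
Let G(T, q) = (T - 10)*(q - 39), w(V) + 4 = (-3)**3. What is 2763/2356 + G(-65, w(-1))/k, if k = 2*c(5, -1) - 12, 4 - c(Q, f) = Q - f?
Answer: -1540599/4712 ≈ -326.95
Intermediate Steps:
c(Q, f) = 4 + f - Q (c(Q, f) = 4 - (Q - f) = 4 + (f - Q) = 4 + f - Q)
w(V) = -31 (w(V) = -4 + (-3)**3 = -4 - 27 = -31)
G(T, q) = (-39 + q)*(-10 + T) (G(T, q) = (-10 + T)*(-39 + q) = (-39 + q)*(-10 + T))
k = -16 (k = 2*(4 - 1 - 1*5) - 12 = 2*(4 - 1 - 5) - 12 = 2*(-2) - 12 = -4 - 12 = -16)
2763/2356 + G(-65, w(-1))/k = 2763/2356 + (390 - 39*(-65) - 10*(-31) - 65*(-31))/(-16) = 2763*(1/2356) + (390 + 2535 + 310 + 2015)*(-1/16) = 2763/2356 + 5250*(-1/16) = 2763/2356 - 2625/8 = -1540599/4712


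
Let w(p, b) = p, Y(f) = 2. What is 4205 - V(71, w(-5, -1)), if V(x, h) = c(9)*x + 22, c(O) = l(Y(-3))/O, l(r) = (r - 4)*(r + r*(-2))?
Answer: 37363/9 ≈ 4151.4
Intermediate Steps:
l(r) = -r*(-4 + r) (l(r) = (-4 + r)*(r - 2*r) = (-4 + r)*(-r) = -r*(-4 + r))
c(O) = 4/O (c(O) = (2*(4 - 1*2))/O = (2*(4 - 2))/O = (2*2)/O = 4/O)
V(x, h) = 22 + 4*x/9 (V(x, h) = (4/9)*x + 22 = (4*(⅑))*x + 22 = 4*x/9 + 22 = 22 + 4*x/9)
4205 - V(71, w(-5, -1)) = 4205 - (22 + (4/9)*71) = 4205 - (22 + 284/9) = 4205 - 1*482/9 = 4205 - 482/9 = 37363/9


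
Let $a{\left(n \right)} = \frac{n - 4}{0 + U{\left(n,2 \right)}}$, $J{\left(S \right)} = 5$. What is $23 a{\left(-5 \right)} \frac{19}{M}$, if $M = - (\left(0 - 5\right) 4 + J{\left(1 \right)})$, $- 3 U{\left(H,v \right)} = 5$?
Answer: $\frac{3933}{25} \approx 157.32$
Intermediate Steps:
$U{\left(H,v \right)} = - \frac{5}{3}$ ($U{\left(H,v \right)} = \left(- \frac{1}{3}\right) 5 = - \frac{5}{3}$)
$a{\left(n \right)} = \frac{12}{5} - \frac{3 n}{5}$ ($a{\left(n \right)} = \frac{n - 4}{0 - \frac{5}{3}} = \frac{-4 + n}{- \frac{5}{3}} = \left(-4 + n\right) \left(- \frac{3}{5}\right) = \frac{12}{5} - \frac{3 n}{5}$)
$M = 15$ ($M = - (\left(0 - 5\right) 4 + 5) = - (\left(-5\right) 4 + 5) = - (-20 + 5) = \left(-1\right) \left(-15\right) = 15$)
$23 a{\left(-5 \right)} \frac{19}{M} = 23 \left(\frac{12}{5} - -3\right) \frac{19}{15} = 23 \left(\frac{12}{5} + 3\right) 19 \cdot \frac{1}{15} = 23 \cdot \frac{27}{5} \cdot \frac{19}{15} = \frac{621}{5} \cdot \frac{19}{15} = \frac{3933}{25}$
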